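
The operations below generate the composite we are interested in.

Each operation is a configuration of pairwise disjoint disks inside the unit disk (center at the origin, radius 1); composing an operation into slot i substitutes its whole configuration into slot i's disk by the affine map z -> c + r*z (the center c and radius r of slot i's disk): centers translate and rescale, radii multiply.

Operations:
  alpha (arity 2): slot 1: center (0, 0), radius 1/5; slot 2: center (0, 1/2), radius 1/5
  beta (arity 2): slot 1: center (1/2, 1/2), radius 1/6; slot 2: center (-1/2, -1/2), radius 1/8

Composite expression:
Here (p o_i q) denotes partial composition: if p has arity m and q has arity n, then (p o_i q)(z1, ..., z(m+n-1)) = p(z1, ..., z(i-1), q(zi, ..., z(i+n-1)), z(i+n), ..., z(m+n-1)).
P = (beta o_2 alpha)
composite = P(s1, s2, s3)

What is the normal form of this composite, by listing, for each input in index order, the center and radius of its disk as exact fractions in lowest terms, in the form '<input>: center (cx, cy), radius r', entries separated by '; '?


Only the slot chain above each s matters under beta; compose those maps.
for s1, the 1-step affine chain lands on center (1/2, 1/2), radius 1/6
for s2, the 2-step affine chain lands on center (-1/2, -1/2), radius 1/40
for s3, the 2-step affine chain lands on center (-1/2, -7/16), radius 1/40

s1: center (1/2, 1/2), radius 1/6; s2: center (-1/2, -1/2), radius 1/40; s3: center (-1/2, -7/16), radius 1/40


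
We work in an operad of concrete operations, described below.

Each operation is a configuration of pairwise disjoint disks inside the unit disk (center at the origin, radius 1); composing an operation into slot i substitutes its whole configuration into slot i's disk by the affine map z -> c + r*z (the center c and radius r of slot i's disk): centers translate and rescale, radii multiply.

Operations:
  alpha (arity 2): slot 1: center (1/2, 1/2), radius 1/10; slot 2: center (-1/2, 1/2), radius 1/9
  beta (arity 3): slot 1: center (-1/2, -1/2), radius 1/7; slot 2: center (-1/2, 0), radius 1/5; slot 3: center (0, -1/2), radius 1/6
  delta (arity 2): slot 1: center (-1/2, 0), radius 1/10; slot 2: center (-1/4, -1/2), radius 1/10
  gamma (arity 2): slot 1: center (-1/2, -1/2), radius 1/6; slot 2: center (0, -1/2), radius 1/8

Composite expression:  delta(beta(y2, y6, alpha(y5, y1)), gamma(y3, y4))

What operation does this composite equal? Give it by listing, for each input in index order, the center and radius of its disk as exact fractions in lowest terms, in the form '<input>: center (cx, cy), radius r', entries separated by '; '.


y1: center (-61/120, -1/24), radius 1/540; y2: center (-11/20, -1/20), radius 1/70; y3: center (-3/10, -11/20), radius 1/60; y4: center (-1/4, -11/20), radius 1/80; y5: center (-59/120, -1/24), radius 1/600; y6: center (-11/20, 0), radius 1/50

Nesting under delta composes maps z -> c + r*z down each y-path.
y2 passes through 2 substitutions, ending at center (-11/20, -1/20), radius 1/70
y6 passes through 2 substitutions, ending at center (-11/20, 0), radius 1/50
y5 passes through 3 substitutions, ending at center (-59/120, -1/24), radius 1/600
y1 passes through 3 substitutions, ending at center (-61/120, -1/24), radius 1/540
y3 passes through 2 substitutions, ending at center (-3/10, -11/20), radius 1/60
y4 passes through 2 substitutions, ending at center (-1/4, -11/20), radius 1/80


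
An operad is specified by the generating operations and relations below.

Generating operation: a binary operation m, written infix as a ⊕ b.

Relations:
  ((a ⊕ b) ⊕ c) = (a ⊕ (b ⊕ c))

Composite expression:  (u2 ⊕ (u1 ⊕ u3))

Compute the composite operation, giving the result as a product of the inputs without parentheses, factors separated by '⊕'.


Associativity of m dissolves the nesting; only the u-input order survives.
(u1 ⊕ u3) spells out as u1 ⊕ u3
(u2 ⊕ (u1 ⊕ u3)) spells out as u2 ⊕ u1 ⊕ u3

u2 ⊕ u1 ⊕ u3


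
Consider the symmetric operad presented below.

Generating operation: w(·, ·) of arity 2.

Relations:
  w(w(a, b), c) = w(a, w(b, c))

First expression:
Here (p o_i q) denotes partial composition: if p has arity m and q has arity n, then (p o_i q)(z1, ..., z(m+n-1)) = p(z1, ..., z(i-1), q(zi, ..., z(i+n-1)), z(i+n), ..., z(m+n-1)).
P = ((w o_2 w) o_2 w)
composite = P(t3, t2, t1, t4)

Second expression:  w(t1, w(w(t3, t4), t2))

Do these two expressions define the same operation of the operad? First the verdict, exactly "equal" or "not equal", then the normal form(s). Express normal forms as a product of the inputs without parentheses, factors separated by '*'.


The first expression, normalized: t3 * t2 * t1 * t4
The second expression, normalized: t1 * t3 * t4 * t2
Distinct normal forms: not equal.

not equal — first t3 * t2 * t1 * t4, second t1 * t3 * t4 * t2


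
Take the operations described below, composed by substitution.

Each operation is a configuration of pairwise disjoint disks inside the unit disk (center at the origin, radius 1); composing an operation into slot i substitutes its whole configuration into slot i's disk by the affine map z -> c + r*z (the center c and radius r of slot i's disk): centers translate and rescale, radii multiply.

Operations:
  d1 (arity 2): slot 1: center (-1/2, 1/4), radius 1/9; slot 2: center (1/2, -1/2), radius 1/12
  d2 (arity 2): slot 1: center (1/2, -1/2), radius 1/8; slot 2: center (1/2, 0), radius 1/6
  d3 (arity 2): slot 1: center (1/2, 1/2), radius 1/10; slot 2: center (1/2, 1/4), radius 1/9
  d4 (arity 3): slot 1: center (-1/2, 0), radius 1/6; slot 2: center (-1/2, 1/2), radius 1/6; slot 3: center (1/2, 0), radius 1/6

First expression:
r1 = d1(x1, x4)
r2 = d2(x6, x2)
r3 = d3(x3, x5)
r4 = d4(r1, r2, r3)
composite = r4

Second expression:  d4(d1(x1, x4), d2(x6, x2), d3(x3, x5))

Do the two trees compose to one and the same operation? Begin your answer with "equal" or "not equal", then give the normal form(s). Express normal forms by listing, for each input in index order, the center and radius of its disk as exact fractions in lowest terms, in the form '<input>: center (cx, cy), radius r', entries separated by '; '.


equal — both sides give x1: center (-7/12, 1/24), radius 1/54; x2: center (-5/12, 1/2), radius 1/36; x3: center (7/12, 1/12), radius 1/60; x4: center (-5/12, -1/12), radius 1/72; x5: center (7/12, 1/24), radius 1/54; x6: center (-5/12, 5/12), radius 1/48

The first expression, normalized: x1: center (-7/12, 1/24), radius 1/54; x2: center (-5/12, 1/2), radius 1/36; x3: center (7/12, 1/12), radius 1/60; x4: center (-5/12, -1/12), radius 1/72; x5: center (7/12, 1/24), radius 1/54; x6: center (-5/12, 5/12), radius 1/48
The second expression, normalized: x1: center (-7/12, 1/24), radius 1/54; x2: center (-5/12, 1/2), radius 1/36; x3: center (7/12, 1/12), radius 1/60; x4: center (-5/12, -1/12), radius 1/72; x5: center (7/12, 1/24), radius 1/54; x6: center (-5/12, 5/12), radius 1/48
The normal forms match — equal.


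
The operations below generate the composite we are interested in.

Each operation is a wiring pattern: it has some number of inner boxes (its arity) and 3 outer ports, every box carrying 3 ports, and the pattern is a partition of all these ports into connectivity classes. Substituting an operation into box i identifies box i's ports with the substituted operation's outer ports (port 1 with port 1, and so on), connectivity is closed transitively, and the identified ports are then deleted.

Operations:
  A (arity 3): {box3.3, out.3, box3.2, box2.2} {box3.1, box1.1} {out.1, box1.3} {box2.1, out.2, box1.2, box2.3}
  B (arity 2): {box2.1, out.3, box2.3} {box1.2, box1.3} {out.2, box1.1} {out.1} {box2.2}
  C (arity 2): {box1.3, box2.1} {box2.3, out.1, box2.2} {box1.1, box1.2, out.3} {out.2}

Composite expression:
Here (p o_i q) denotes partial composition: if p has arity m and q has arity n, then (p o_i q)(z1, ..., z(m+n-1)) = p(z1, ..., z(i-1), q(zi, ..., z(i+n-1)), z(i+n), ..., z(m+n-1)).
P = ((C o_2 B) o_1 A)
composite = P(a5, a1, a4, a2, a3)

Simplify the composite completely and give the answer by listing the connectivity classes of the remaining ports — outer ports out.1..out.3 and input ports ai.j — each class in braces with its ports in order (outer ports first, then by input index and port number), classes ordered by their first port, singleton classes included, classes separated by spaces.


{out.1, a2.1, a3.1, a3.3} {out.2} {out.3, a1.1, a1.3, a5.2, a5.3} {a1.2, a4.2, a4.3} {a2.2, a2.3} {a3.2} {a4.1, a5.1}

Substituting into C glues patterns; closure does the rest.
A over (a5, a1, a4) gives {out.1, a5.3} {out.2, a1.1, a1.3, a5.2} {out.3, a1.2, a4.2, a4.3} {a4.1, a5.1}, out.j being that stage's outer ports
B over (a2, a3) gives {out.1} {out.2, a2.1} {out.3, a3.1, a3.3} {a2.2, a2.3} {a3.2}, out.j being that stage's outer ports
C over (a5, a1, a4, a2, a3) gives {out.1, a2.1, a3.1, a3.3} {out.2} {out.3, a1.1, a1.3, a5.2, a5.3} {a1.2, a4.2, a4.3} {a2.2, a2.3} {a3.2} {a4.1, a5.1}, out.j being that stage's outer ports


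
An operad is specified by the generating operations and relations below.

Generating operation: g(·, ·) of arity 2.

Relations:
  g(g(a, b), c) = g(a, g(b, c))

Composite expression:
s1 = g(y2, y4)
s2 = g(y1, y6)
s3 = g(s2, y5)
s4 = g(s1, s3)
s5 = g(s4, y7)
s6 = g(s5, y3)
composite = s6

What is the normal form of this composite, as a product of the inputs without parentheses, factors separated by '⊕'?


y2 ⊕ y4 ⊕ y1 ⊕ y6 ⊕ y5 ⊕ y7 ⊕ y3

Associativity of g dissolves the nesting; only the y-input order survives.
g(y2, y4) collapses to y2 ⊕ y4
g(y1, y6) collapses to y1 ⊕ y6
g(g(y1, y6), y5) collapses to y1 ⊕ y6 ⊕ y5
g(g(y2, y4), g(g(y1, y6), y5)) collapses to y2 ⊕ y4 ⊕ y1 ⊕ y6 ⊕ y5
g(g(g(y2, y4), g(g(y1, y6), y5)), y7) collapses to y2 ⊕ y4 ⊕ y1 ⊕ y6 ⊕ y5 ⊕ y7
g(g(g(g(y2, y4), g(g(y1, y6), y5)), y7), y3) collapses to y2 ⊕ y4 ⊕ y1 ⊕ y6 ⊕ y5 ⊕ y7 ⊕ y3


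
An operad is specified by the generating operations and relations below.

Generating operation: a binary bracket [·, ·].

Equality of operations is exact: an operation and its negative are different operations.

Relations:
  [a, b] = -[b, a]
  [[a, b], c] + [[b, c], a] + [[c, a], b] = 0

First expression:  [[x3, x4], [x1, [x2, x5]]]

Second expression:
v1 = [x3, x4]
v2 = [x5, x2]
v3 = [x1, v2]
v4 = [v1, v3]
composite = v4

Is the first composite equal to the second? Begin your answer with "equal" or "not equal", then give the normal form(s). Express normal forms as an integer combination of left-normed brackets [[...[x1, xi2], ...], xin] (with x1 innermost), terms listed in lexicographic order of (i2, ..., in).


not equal — first -[[[[x1, x2], x5], x3], x4] + [[[[x1, x2], x5], x4], x3] + [[[[x1, x5], x2], x3], x4] - [[[[x1, x5], x2], x4], x3], second [[[[x1, x2], x5], x3], x4] - [[[[x1, x2], x5], x4], x3] - [[[[x1, x5], x2], x3], x4] + [[[[x1, x5], x2], x4], x3]

The first expression reduces to -[[[[x1, x2], x5], x3], x4] + [[[[x1, x2], x5], x4], x3] + [[[[x1, x5], x2], x3], x4] - [[[[x1, x5], x2], x4], x3]
The second expression reduces to [[[[x1, x2], x5], x3], x4] - [[[[x1, x2], x5], x4], x3] - [[[[x1, x5], x2], x3], x4] + [[[[x1, x5], x2], x4], x3]
They disagree, so not equal.


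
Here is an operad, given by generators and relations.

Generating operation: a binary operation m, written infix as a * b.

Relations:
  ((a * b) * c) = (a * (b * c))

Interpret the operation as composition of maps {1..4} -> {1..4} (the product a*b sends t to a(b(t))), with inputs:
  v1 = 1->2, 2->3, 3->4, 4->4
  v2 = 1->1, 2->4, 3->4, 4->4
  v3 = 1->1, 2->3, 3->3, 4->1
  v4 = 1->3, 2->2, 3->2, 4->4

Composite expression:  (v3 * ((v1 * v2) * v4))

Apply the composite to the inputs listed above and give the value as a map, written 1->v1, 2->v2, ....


1->1, 2->1, 3->1, 4->1

(v1 * v2) = 1->2, 2->4, 3->4, 4->4
((v1 * v2) * v4) = 1->4, 2->4, 3->4, 4->4
(v3 * ((v1 * v2) * v4)) = 1->1, 2->1, 3->1, 4->1


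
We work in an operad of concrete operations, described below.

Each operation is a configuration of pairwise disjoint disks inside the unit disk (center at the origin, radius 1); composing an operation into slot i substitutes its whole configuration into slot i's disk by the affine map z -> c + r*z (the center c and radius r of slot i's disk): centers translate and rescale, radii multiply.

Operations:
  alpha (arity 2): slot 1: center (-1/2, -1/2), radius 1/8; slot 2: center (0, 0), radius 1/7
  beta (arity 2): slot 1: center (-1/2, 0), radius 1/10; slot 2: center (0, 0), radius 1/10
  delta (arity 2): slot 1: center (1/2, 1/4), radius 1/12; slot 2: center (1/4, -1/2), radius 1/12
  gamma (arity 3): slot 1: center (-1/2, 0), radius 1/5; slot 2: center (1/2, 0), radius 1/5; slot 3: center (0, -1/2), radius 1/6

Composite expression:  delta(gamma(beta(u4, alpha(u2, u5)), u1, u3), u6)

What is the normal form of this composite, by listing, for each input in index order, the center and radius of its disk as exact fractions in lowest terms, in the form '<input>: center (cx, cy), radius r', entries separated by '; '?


u1: center (13/24, 1/4), radius 1/60; u2: center (183/400, 299/1200), radius 1/4800; u3: center (1/2, 5/24), radius 1/72; u4: center (9/20, 1/4), radius 1/600; u5: center (11/24, 1/4), radius 1/4200; u6: center (1/4, -1/2), radius 1/12

Follow each u-input down from delta: c' goes to c + r*c', radius to r*r'.
input u4: composing its 3 substitution steps yields center (9/20, 1/4), radius 1/600
input u2: composing its 4 substitution steps yields center (183/400, 299/1200), radius 1/4800
input u5: composing its 4 substitution steps yields center (11/24, 1/4), radius 1/4200
input u1: composing its 2 substitution steps yields center (13/24, 1/4), radius 1/60
input u3: composing its 2 substitution steps yields center (1/2, 5/24), radius 1/72
input u6: composing its 1 substitution step yields center (1/4, -1/2), radius 1/12


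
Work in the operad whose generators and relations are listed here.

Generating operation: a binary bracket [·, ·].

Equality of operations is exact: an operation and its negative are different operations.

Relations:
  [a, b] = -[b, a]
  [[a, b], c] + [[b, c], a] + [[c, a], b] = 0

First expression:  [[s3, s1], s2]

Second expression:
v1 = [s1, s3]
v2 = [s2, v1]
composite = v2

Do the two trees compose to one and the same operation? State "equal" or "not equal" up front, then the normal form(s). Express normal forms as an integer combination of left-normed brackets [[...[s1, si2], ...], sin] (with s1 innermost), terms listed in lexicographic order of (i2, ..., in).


The first composite normalizes to -[[s1, s3], s2]
The second composite normalizes to -[[s1, s3], s2]
One common form — equal.

equal; both compose to -[[s1, s3], s2]


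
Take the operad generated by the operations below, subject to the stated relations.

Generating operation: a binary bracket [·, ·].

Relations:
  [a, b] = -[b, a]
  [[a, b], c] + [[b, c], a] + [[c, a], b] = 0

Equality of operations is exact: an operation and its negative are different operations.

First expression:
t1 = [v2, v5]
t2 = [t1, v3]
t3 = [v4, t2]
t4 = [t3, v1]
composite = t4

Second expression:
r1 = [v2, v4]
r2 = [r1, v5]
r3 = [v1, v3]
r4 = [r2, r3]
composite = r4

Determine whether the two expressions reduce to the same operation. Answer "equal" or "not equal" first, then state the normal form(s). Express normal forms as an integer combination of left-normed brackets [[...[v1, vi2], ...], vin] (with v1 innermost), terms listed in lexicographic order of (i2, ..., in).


not equal; the first gives [[[[v1, v2], v5], v3], v4] - [[[[v1, v3], v2], v5], v4] + [[[[v1, v3], v5], v2], v4] - [[[[v1, v4], v2], v5], v3] + [[[[v1, v4], v3], v2], v5] - [[[[v1, v4], v3], v5], v2] + [[[[v1, v4], v5], v2], v3] - [[[[v1, v5], v2], v3], v4] and the second -[[[[v1, v3], v2], v4], v5] + [[[[v1, v3], v4], v2], v5] + [[[[v1, v3], v5], v2], v4] - [[[[v1, v3], v5], v4], v2]


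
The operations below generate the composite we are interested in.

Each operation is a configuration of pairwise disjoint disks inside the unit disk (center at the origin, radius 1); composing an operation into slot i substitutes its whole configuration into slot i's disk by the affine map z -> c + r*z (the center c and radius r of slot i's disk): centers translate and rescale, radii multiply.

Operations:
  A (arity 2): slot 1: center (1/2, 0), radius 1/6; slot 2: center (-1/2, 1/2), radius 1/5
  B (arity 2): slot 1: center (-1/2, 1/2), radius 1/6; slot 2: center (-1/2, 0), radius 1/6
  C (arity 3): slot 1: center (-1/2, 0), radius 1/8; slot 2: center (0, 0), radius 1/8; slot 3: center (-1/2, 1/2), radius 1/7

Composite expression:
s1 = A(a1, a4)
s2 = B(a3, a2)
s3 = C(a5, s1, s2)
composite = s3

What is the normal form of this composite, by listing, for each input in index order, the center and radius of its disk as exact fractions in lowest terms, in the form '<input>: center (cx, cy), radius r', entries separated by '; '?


a1: center (1/16, 0), radius 1/48; a2: center (-4/7, 1/2), radius 1/42; a3: center (-4/7, 4/7), radius 1/42; a4: center (-1/16, 1/16), radius 1/40; a5: center (-1/2, 0), radius 1/8


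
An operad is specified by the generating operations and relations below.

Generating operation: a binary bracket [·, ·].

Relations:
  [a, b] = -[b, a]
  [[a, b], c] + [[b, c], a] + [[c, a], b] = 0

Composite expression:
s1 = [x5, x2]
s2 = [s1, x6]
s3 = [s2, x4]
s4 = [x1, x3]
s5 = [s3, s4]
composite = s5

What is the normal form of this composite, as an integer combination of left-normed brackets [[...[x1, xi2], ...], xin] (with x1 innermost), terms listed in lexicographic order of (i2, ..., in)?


Left-normed coefficients sit on the x1-initial expansion words.
Composite bracket: [[[[x5, x2], x6], x4], [x1, x3]]
The bracket unfolds into 32 signed words via [a, b] = ab - ba (2^5 = 32).
The x1-initial words carry the normal form:
  word x1x3x2x5x6x4 has sign +1, contributing +[[[[[x1, x3], x2], x5], x6], x4]
  word x1x3x4x2x5x6 has sign -1, contributing -[[[[[x1, x3], x4], x2], x5], x6]
  word x1x3x4x5x2x6 has sign +1, contributing +[[[[[x1, x3], x4], x5], x2], x6]
  word x1x3x4x6x2x5 has sign +1, contributing +[[[[[x1, x3], x4], x6], x2], x5]
  word x1x3x4x6x5x2 has sign -1, contributing -[[[[[x1, x3], x4], x6], x5], x2]
  word x1x3x5x2x6x4 has sign -1, contributing -[[[[[x1, x3], x5], x2], x6], x4]
  word x1x3x6x2x5x4 has sign -1, contributing -[[[[[x1, x3], x6], x2], x5], x4]
  word x1x3x6x5x2x4 has sign +1, contributing +[[[[[x1, x3], x6], x5], x2], x4]

[[[[[x1, x3], x2], x5], x6], x4] - [[[[[x1, x3], x4], x2], x5], x6] + [[[[[x1, x3], x4], x5], x2], x6] + [[[[[x1, x3], x4], x6], x2], x5] - [[[[[x1, x3], x4], x6], x5], x2] - [[[[[x1, x3], x5], x2], x6], x4] - [[[[[x1, x3], x6], x2], x5], x4] + [[[[[x1, x3], x6], x5], x2], x4]


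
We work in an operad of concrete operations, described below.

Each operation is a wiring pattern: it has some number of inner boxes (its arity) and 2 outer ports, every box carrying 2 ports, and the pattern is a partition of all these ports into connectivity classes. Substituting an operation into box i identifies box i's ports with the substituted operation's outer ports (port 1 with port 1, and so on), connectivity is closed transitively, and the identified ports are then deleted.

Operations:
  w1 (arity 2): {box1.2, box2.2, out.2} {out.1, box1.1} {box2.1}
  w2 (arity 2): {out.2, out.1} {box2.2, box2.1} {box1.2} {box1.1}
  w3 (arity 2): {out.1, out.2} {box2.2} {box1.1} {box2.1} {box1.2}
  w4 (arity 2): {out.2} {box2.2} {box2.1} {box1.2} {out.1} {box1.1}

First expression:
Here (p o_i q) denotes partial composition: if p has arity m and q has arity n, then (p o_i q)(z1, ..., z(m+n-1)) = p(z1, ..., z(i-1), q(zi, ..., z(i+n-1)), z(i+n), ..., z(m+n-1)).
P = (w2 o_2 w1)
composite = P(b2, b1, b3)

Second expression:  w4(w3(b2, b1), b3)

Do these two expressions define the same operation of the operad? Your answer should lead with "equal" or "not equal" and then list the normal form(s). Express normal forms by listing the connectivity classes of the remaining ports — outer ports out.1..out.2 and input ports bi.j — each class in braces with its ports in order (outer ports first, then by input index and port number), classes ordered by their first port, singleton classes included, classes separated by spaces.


The first expression reduces to {out.1, out.2} {b1.1, b1.2, b3.2} {b2.1} {b2.2} {b3.1}
The second expression reduces to {out.1} {out.2} {b1.1} {b1.2} {b2.1} {b2.2} {b3.1} {b3.2}
The normal forms differ: not equal.

not equal — first {out.1, out.2} {b1.1, b1.2, b3.2} {b2.1} {b2.2} {b3.1}, second {out.1} {out.2} {b1.1} {b1.2} {b2.1} {b2.2} {b3.1} {b3.2}


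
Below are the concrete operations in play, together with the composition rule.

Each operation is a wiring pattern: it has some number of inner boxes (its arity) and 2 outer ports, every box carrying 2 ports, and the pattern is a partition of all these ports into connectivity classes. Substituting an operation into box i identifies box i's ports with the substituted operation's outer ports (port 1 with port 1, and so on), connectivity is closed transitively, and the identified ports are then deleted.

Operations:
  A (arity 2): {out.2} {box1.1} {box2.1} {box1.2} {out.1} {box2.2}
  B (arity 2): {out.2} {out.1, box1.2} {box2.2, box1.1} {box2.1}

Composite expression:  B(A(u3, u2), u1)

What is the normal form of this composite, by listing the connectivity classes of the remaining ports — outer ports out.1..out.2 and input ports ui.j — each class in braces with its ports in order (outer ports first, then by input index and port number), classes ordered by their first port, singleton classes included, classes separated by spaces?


Connectivity passes through glued B-boundaries; trace each wire chain.
composing A on (u3, u2), with out.j its own outer ports: {out.1} {out.2} {u2.1} {u2.2} {u3.1} {u3.2}
composing B on (u3, u2, u1), with out.j its own outer ports: {out.1} {out.2} {u1.1} {u1.2} {u2.1} {u2.2} {u3.1} {u3.2}

{out.1} {out.2} {u1.1} {u1.2} {u2.1} {u2.2} {u3.1} {u3.2}


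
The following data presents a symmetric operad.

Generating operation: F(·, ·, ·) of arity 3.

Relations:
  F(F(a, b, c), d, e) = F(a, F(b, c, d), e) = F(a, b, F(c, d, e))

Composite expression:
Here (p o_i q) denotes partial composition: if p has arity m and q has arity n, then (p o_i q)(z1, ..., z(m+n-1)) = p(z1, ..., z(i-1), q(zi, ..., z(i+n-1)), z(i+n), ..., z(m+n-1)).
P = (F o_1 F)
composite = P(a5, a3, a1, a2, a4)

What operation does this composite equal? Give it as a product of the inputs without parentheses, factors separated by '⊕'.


Every regrouping of F is equal, so read the a-inputs in written order.
F(a5, a3, a1) unparenthesizes to a5 ⊕ a3 ⊕ a1
F(F(a5, a3, a1), a2, a4) unparenthesizes to a5 ⊕ a3 ⊕ a1 ⊕ a2 ⊕ a4

a5 ⊕ a3 ⊕ a1 ⊕ a2 ⊕ a4


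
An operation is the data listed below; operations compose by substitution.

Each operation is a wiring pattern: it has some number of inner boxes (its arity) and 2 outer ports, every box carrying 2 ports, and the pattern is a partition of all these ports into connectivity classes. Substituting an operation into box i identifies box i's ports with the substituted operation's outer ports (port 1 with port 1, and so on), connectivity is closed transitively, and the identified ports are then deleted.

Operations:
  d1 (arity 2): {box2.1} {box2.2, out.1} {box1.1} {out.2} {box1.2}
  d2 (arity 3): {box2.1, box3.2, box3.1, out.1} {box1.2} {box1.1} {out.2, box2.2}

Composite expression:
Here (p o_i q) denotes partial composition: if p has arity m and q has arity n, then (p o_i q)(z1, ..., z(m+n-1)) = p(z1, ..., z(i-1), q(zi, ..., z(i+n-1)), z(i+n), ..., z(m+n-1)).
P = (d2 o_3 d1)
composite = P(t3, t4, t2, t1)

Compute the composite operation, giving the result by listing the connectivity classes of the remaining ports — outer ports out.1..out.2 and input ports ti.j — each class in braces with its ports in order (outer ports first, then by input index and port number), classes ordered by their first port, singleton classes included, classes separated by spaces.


{out.1, t1.2, t4.1} {out.2, t4.2} {t1.1} {t2.1} {t2.2} {t3.1} {t3.2}

Substituting into d2 glues patterns; closure does the rest.
the subtree at d1 composes to {out.1, t1.2} {out.2} {t1.1} {t2.1} {t2.2} on (t2, t1); out.j = own outer ports
the subtree at d2 composes to {out.1, t1.2, t4.1} {out.2, t4.2} {t1.1} {t2.1} {t2.2} {t3.1} {t3.2} on (t3, t4, t2, t1); out.j = own outer ports


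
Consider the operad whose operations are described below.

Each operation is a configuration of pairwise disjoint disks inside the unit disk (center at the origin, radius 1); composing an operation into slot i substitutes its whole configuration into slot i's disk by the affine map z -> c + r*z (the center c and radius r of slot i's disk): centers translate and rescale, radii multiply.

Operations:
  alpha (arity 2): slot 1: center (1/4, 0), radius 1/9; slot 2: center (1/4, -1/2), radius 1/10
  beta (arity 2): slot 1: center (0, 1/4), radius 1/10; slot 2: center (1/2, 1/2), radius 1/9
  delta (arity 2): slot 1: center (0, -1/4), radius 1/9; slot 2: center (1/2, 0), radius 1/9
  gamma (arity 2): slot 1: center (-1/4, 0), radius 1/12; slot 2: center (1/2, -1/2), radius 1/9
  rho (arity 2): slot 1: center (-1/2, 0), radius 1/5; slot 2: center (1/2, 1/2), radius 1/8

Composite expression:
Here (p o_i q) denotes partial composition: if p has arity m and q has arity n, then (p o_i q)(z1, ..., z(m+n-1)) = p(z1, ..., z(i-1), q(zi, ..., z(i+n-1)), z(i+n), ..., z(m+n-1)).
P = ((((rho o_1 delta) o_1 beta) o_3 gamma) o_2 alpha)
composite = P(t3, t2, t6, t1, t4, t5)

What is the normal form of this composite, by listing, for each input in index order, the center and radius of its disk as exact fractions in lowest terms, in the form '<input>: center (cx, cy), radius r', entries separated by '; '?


t1: center (-73/180, 0), radius 1/540; t2: center (-791/1620, -7/180), radius 1/3645; t3: center (-1/2, -2/45), radius 1/450; t4: center (-7/18, -1/90), radius 1/405; t5: center (1/2, 1/2), radius 1/8; t6: center (-791/1620, -13/324), radius 1/4050

Only the slot chain above each t matters under rho; compose those maps.
for t3, the 3-step affine chain lands on center (-1/2, -2/45), radius 1/450
for t2, the 4-step affine chain lands on center (-791/1620, -7/180), radius 1/3645
for t6, the 4-step affine chain lands on center (-791/1620, -13/324), radius 1/4050
for t1, the 3-step affine chain lands on center (-73/180, 0), radius 1/540
for t4, the 3-step affine chain lands on center (-7/18, -1/90), radius 1/405
for t5, the 1-step affine chain lands on center (1/2, 1/2), radius 1/8


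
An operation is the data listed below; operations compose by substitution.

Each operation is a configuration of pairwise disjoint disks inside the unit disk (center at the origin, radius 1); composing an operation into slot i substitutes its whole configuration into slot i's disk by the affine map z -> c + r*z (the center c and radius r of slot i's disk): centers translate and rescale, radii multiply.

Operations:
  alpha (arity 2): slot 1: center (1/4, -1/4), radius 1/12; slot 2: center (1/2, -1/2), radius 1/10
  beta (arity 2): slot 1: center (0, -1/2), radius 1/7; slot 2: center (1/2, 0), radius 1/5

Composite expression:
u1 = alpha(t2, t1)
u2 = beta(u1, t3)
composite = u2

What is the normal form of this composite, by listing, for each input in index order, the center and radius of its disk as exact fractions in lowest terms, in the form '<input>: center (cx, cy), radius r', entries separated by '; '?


Below beta, radii multiply path by path; the t-disk centers shift.
input t2: applying the 2 nested substitutions gives center (1/28, -15/28), radius 1/84
input t1: applying the 2 nested substitutions gives center (1/14, -4/7), radius 1/70
input t3: applying the 1 nested substitution gives center (1/2, 0), radius 1/5

t1: center (1/14, -4/7), radius 1/70; t2: center (1/28, -15/28), radius 1/84; t3: center (1/2, 0), radius 1/5


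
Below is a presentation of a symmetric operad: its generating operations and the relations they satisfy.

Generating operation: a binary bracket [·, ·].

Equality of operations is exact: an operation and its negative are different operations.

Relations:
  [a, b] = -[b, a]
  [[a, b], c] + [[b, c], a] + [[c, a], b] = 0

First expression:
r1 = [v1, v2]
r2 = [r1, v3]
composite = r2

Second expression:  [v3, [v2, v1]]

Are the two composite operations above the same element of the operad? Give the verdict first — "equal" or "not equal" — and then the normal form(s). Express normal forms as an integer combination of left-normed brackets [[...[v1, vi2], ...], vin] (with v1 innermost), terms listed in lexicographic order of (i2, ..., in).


equal; the common form is [[v1, v2], v3]

The first expression, normalized: [[v1, v2], v3]
The second expression, normalized: [[v1, v2], v3]
The forms coincide; equal.


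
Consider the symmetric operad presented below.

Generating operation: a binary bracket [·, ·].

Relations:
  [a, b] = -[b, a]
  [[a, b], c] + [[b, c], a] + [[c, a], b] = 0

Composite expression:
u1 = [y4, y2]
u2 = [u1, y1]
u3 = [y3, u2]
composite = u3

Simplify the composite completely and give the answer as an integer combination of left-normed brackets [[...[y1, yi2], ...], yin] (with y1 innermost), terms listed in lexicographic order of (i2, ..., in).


Skip Jacobi rewriting: expand, keep y1-initial words, read off terms.
Composite bracket: [y3, [[y4, y2], y1]]
Expanding via [a, b] = ab - ba: 8 signed words (2^3 = 8).
Coefficients come from the y1-initial words:
  y1y2y4y3 (sign -1) contributes -[[[y1, y2], y4], y3]
  y1y4y2y3 (sign +1) contributes +[[[y1, y4], y2], y3]

-[[[y1, y2], y4], y3] + [[[y1, y4], y2], y3]


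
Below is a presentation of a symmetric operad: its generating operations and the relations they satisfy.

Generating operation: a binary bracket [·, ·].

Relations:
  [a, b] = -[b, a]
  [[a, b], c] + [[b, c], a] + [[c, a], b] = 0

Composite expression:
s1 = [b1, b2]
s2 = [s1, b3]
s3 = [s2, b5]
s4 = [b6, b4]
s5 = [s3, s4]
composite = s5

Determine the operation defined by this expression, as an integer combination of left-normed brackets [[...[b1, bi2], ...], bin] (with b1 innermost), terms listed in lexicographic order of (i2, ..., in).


-[[[[[b1, b2], b3], b5], b4], b6] + [[[[[b1, b2], b3], b5], b6], b4]


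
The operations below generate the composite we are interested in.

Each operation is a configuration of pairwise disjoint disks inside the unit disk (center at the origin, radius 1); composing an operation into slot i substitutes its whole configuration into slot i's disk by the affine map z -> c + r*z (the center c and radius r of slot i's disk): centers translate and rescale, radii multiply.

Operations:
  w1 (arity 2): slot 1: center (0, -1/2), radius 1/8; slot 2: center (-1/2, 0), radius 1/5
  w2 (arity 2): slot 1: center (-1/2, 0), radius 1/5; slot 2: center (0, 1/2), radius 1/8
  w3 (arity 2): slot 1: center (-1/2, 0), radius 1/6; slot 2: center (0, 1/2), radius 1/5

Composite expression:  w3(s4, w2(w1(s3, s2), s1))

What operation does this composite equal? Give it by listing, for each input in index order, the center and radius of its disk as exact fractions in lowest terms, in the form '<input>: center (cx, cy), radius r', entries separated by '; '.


s1: center (0, 3/5), radius 1/40; s2: center (-3/25, 1/2), radius 1/125; s3: center (-1/10, 12/25), radius 1/200; s4: center (-1/2, 0), radius 1/6

Nesting under w3 composes maps z -> c + r*z down each s-path.
input s4: composing its 1 substitution step yields center (-1/2, 0), radius 1/6
input s3: composing its 3 substitution steps yields center (-1/10, 12/25), radius 1/200
input s2: composing its 3 substitution steps yields center (-3/25, 1/2), radius 1/125
input s1: composing its 2 substitution steps yields center (0, 3/5), radius 1/40


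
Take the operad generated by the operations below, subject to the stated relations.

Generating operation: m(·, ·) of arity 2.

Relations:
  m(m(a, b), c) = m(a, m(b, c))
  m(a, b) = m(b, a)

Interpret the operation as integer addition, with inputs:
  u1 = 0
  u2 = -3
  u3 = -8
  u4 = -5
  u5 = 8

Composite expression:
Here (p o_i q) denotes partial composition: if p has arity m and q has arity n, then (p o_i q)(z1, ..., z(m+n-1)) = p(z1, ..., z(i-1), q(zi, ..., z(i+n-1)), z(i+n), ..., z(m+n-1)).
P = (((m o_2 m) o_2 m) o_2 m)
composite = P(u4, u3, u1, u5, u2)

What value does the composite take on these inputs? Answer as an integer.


-8

m(u3, u1) = -8
m(m(u3, u1), u5) = 0
m(m(m(u3, u1), u5), u2) = -3
m(u4, m(m(m(u3, u1), u5), u2)) = -8


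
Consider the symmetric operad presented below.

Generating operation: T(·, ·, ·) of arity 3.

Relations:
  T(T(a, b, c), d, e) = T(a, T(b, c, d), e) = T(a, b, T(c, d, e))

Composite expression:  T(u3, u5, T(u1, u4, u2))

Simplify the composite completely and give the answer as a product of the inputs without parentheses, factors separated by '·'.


Associativity of T dissolves the nesting; only the u-input order survives.
T(u1, u4, u2) reduces to u1 · u4 · u2
T(u3, u5, T(u1, u4, u2)) reduces to u3 · u5 · u1 · u4 · u2

u3 · u5 · u1 · u4 · u2


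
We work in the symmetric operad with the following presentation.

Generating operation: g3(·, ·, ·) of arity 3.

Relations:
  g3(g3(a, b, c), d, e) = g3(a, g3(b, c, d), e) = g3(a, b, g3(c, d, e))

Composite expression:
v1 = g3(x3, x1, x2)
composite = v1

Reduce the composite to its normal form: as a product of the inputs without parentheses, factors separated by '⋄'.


The g3-tree's shape is irrelevant; the x-reading-order decides.
g3(x3, x1, x2) collapses to x3 ⋄ x1 ⋄ x2

x3 ⋄ x1 ⋄ x2


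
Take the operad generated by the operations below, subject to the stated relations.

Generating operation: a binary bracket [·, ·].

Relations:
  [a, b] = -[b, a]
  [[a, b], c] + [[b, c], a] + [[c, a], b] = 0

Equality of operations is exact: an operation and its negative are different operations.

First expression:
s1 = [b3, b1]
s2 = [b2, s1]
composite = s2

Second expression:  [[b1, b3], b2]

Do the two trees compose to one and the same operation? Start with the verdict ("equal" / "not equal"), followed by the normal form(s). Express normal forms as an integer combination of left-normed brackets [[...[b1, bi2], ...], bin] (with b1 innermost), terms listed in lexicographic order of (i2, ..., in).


equal; both compose to [[b1, b3], b2]


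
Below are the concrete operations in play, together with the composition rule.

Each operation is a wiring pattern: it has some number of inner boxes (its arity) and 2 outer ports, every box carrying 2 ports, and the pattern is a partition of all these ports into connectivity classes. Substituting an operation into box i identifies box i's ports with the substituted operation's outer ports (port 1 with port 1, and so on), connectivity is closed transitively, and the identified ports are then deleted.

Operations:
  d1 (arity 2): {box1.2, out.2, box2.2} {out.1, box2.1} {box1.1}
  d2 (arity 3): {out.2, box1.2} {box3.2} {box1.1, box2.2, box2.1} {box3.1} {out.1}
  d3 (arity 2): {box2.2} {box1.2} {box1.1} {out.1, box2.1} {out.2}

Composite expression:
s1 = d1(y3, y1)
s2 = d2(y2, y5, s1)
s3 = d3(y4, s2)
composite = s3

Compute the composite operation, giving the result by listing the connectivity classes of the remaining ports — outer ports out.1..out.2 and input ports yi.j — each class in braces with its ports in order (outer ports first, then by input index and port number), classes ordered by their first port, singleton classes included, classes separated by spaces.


{out.1} {out.2} {y1.1} {y1.2, y3.2} {y2.1, y5.1, y5.2} {y2.2} {y3.1} {y4.1} {y4.2}

Treat the ports identified at d3 as solder joints: merge, then drop.
d1 over (y3, y1) gives {out.1, y1.1} {out.2, y1.2, y3.2} {y3.1}, out.j being that stage's outer ports
d2 over (y2, y5, y3, y1) gives {out.1} {out.2, y2.2} {y1.1} {y1.2, y3.2} {y2.1, y5.1, y5.2} {y3.1}, out.j being that stage's outer ports
d3 over (y4, y2, y5, y3, y1) gives {out.1} {out.2} {y1.1} {y1.2, y3.2} {y2.1, y5.1, y5.2} {y2.2} {y3.1} {y4.1} {y4.2}, out.j being that stage's outer ports


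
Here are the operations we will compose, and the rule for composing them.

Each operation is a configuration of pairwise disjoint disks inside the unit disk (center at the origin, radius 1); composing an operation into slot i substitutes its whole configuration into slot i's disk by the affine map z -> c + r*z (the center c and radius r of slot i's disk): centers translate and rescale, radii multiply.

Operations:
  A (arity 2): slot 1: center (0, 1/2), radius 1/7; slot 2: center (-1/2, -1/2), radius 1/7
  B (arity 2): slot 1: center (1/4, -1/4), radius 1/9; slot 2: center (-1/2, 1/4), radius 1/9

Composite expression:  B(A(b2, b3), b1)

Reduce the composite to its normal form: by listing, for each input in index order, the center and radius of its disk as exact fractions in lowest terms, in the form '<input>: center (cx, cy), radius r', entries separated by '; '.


b1: center (-1/2, 1/4), radius 1/9; b2: center (1/4, -7/36), radius 1/63; b3: center (7/36, -11/36), radius 1/63

Each b-disk chains the slot maps above it in B; radii multiply.
b2 passes through 2 substitutions, ending at center (1/4, -7/36), radius 1/63
b3 passes through 2 substitutions, ending at center (7/36, -11/36), radius 1/63
b1 passes through 1 substitution, ending at center (-1/2, 1/4), radius 1/9


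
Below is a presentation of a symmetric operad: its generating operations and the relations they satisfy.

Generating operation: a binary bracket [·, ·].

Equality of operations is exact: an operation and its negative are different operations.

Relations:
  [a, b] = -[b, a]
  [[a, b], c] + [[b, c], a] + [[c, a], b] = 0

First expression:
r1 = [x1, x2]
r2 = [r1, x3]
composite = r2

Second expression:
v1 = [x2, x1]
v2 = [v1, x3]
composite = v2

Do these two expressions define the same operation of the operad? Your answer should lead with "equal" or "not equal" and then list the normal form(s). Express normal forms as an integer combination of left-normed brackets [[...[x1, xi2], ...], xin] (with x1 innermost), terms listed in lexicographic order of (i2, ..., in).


not equal: they reduce to [[x1, x2], x3] and -[[x1, x2], x3]


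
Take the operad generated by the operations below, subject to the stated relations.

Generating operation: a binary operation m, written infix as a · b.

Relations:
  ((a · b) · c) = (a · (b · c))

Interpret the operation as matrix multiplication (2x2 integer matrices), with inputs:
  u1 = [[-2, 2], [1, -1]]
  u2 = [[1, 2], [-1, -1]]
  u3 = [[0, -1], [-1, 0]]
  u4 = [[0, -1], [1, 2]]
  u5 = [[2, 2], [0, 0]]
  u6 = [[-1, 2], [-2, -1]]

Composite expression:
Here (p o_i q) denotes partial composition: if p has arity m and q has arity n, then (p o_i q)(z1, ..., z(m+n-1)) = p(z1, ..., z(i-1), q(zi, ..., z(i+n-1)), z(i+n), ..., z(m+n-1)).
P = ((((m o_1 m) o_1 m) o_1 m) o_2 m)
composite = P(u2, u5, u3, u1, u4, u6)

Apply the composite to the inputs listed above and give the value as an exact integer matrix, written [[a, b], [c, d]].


[[14, 2], [-14, -2]]

(u5 · u3) = [[-2, -2], [0, 0]]
(u2 · (u5 · u3)) = [[-2, -2], [2, 2]]
((u2 · (u5 · u3)) · u1) = [[2, -2], [-2, 2]]
(((u2 · (u5 · u3)) · u1) · u4) = [[-2, -6], [2, 6]]
((((u2 · (u5 · u3)) · u1) · u4) · u6) = [[14, 2], [-14, -2]]


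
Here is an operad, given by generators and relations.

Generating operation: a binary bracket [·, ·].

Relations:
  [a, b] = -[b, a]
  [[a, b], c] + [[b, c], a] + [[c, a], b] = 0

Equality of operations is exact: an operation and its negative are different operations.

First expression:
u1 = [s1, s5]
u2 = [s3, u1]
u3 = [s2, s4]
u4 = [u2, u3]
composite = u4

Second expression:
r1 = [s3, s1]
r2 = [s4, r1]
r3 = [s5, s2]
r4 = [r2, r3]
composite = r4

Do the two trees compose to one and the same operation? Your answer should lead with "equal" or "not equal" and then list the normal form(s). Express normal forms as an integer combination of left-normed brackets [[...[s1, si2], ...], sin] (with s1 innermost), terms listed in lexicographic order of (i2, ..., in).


Reducing the first expression gives -[[[[s1, s5], s3], s2], s4] + [[[[s1, s5], s3], s4], s2]
Reducing the second expression gives -[[[[s1, s3], s4], s2], s5] + [[[[s1, s3], s4], s5], s2]
No match — not equal.

not equal; the first gives -[[[[s1, s5], s3], s2], s4] + [[[[s1, s5], s3], s4], s2] and the second -[[[[s1, s3], s4], s2], s5] + [[[[s1, s3], s4], s5], s2]
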